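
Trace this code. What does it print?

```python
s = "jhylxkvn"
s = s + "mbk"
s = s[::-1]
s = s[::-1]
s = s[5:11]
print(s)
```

kvnmbk

+ 'mbk' → 'jhylxkvnmbk'
reverse → 'kbmnvkxlyhj'
reverse → 'jhylxkvnmbk'
slice [5:11] → 'kvnmbk'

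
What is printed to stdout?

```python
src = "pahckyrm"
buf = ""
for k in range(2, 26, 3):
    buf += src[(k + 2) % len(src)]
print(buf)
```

kmhypcra

k=2: add src[4]='k' → 'k'
k=5: add src[7]='m' → 'km'
k=8: add src[2]='h' → 'kmh'
k=11: add src[5]='y' → 'kmhy'
k=14: add src[0]='p' → 'kmhyp'
k=17: add src[3]='c' → 'kmhypc'
k=20: add src[6]='r' → 'kmhypcr'
k=23: add src[1]='a' → 'kmhypcra'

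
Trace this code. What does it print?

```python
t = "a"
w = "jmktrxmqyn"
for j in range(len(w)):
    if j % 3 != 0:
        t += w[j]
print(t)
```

j=0: skip
j=1: add 'm' → 'am'
j=2: add 'k' → 'amk'
j=3: skip
j=4: add 'r' → 'amkr'
j=5: add 'x' → 'amkrx'
j=6: skip
j=7: add 'q' → 'amkrxq'
j=8: add 'y' → 'amkrxqy'
j=9: skip

amkrxqy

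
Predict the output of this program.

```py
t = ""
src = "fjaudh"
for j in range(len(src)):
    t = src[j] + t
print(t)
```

j=0: prepend 'f' → 'f'
j=1: prepend 'j' → 'jf'
j=2: prepend 'a' → 'ajf'
j=3: prepend 'u' → 'uajf'
j=4: prepend 'd' → 'duajf'
j=5: prepend 'h' → 'hduajf'

hduajf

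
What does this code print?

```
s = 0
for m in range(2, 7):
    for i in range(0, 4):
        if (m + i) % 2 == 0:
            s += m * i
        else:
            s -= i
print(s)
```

40

m=2,i=0: even sum, s = 0+0 = 0
m=2,i=1: odd sum, s = 0-1 = -1
m=2,i=2: even sum, s = (-1)+4 = 3
m=2,i=3: odd sum, s = 3-3 = 0
m=3,i=0: odd sum, s = 0-0 = 0
m=3,i=1: even sum, s = 0+3 = 3
m=3,i=2: odd sum, s = 3-2 = 1
m=3,i=3: even sum, s = 1+9 = 10
m=4,i=0: even sum, s = 10+0 = 10
m=4,i=1: odd sum, s = 10-1 = 9
m=4,i=2: even sum, s = 9+8 = 17
m=4,i=3: odd sum, s = 17-3 = 14
m=5,i=0: odd sum, s = 14-0 = 14
m=5,i=1: even sum, s = 14+5 = 19
m=5,i=2: odd sum, s = 19-2 = 17
m=5,i=3: even sum, s = 17+15 = 32
m=6,i=0: even sum, s = 32+0 = 32
m=6,i=1: odd sum, s = 32-1 = 31
m=6,i=2: even sum, s = 31+12 = 43
m=6,i=3: odd sum, s = 43-3 = 40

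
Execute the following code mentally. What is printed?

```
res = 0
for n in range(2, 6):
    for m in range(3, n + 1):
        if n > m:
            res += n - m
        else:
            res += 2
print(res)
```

n=3,m=3: not 3>3, res = 0+2 = 2
n=4,m=3: 4>3, res = 2+1 = 3
n=4,m=4: not 4>4, res = 3+2 = 5
n=5,m=3: 5>3, res = 5+2 = 7
n=5,m=4: 5>4, res = 7+1 = 8
n=5,m=5: not 5>5, res = 8+2 = 10

10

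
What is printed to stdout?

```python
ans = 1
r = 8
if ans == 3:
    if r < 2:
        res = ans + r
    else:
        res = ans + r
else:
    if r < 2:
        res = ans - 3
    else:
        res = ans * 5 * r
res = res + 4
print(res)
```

44

ans=1, r=8
ans == 3 is False; r < 2 is False
→ res = ans * 5 * r = 40
res = 40+4 = 44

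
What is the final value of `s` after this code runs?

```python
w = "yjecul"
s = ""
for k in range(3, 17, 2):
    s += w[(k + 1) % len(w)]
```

k=3: add w[4]='u' → 'u'
k=5: add w[0]='y' → 'uy'
k=7: add w[2]='e' → 'uye'
k=9: add w[4]='u' → 'uyeu'
k=11: add w[0]='y' → 'uyeuy'
k=13: add w[2]='e' → 'uyeuye'
k=15: add w[4]='u' → 'uyeuyeu'

'uyeuyeu'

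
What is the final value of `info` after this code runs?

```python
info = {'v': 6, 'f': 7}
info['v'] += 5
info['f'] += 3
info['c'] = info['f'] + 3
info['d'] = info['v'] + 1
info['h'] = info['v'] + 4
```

{'v': 11, 'f': 10, 'c': 13, 'd': 12, 'h': 15}

info['v'] = 6+5 = 11 → {'v': 11, 'f': 7}
info['f'] = 7+3 = 10 → {'v': 11, 'f': 10}
info['c'] = info['f']+3 = 13 → {'v': 11, 'f': 10, 'c': 13}
info['d'] = info['v']+1 = 12 → {'v': 11, 'f': 10, 'c': 13, 'd': 12}
info['h'] = info['v']+4 = 15 → {'v': 11, 'f': 10, 'c': 13, 'd': 12, 'h': 15}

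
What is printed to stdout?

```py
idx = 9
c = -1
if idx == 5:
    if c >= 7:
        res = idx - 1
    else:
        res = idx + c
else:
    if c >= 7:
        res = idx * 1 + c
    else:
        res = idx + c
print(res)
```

8

idx=9, c=-1
idx == 5 is False; c >= 7 is False
→ res = idx + c = 8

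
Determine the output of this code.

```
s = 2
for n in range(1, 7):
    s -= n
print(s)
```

-19

n=1: s = 2-1 = 1
n=2: s = 1-2 = -1
n=3: s = (-1)-3 = -4
n=4: s = (-4)-4 = -8
n=5: s = (-8)-5 = -13
n=6: s = (-13)-6 = -19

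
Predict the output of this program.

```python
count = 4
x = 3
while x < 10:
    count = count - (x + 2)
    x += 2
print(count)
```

x=3: count = 4-5 = -1
x=5: count = (-1)-7 = -8
x=7: count = (-8)-9 = -17
x=9: count = (-17)-11 = -28

-28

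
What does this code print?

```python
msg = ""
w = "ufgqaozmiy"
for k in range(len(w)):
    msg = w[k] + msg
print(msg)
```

yimzoaqgfu

k=0: prepend 'u' → 'u'
k=1: prepend 'f' → 'fu'
k=2: prepend 'g' → 'gfu'
k=3: prepend 'q' → 'qgfu'
k=4: prepend 'a' → 'aqgfu'
k=5: prepend 'o' → 'oaqgfu'
k=6: prepend 'z' → 'zoaqgfu'
k=7: prepend 'm' → 'mzoaqgfu'
k=8: prepend 'i' → 'imzoaqgfu'
k=9: prepend 'y' → 'yimzoaqgfu'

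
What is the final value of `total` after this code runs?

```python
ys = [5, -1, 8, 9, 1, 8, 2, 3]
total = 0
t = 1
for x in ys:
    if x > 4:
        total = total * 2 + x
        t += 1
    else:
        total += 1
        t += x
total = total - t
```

100

x=5: >4, total = 0*2+5 = 5; t=2
x=-1: not >4, total = 5+1 = 6; t=1
x=8: >4, total = 6*2+8 = 20; t=2
x=9: >4, total = 20*2+9 = 49; t=3
x=1: not >4, total = 49+1 = 50; t=4
x=8: >4, total = 50*2+8 = 108; t=5
x=2: not >4, total = 108+1 = 109; t=7
x=3: not >4, total = 109+1 = 110; t=10
total-t = 110-10 = 100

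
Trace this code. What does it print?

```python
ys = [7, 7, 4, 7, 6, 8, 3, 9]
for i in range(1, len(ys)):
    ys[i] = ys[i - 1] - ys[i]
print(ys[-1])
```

i=1: ys[1] = 7-7 = 0 → [7, 0, 4, 7, 6, 8, 3, 9]
i=2: ys[2] = 0-4 = -4 → [7, 0, -4, 7, 6, 8, 3, 9]
i=3: ys[3] = (-4)-7 = -11 → [7, 0, -4, -11, 6, 8, 3, 9]
i=4: ys[4] = (-11)-6 = -17 → [7, 0, -4, -11, -17, 8, 3, 9]
i=5: ys[5] = (-17)-8 = -25 → [7, 0, -4, -11, -17, -25, 3, 9]
i=6: ys[6] = (-25)-3 = -28 → [7, 0, -4, -11, -17, -25, -28, 9]
i=7: ys[7] = (-28)-9 = -37 → [7, 0, -4, -11, -17, -25, -28, -37]

-37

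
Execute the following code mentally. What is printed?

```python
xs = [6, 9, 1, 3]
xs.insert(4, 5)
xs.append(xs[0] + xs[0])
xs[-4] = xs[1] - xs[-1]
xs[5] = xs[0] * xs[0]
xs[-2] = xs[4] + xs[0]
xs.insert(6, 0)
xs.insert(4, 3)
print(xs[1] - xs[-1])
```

9

insert 5 at 4 → [6, 9, 1, 3, 5]
append xs[0]+xs[0] = 6+6 = 12 → [6, 9, 1, 3, 5, 12]
xs[-4] = xs[1]-xs[-1] = 9-12 = -3 → [6, 9, -3, 3, 5, 12]
xs[5] = xs[0]*xs[0] = 6*6 = 36 → [6, 9, -3, 3, 5, 36]
xs[-2] = xs[4]+xs[0] = 5+6 = 11 → [6, 9, -3, 3, 11, 36]
insert 0 at 6 → [6, 9, -3, 3, 11, 36, 0]
insert 3 at 4 → [6, 9, -3, 3, 3, 11, 36, 0]
xs[1]-xs[-1] = 9-0 = 9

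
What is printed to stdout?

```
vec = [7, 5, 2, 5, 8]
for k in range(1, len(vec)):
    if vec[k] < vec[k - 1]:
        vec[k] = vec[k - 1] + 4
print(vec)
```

k=1: 5<7, vec[1] = 7+4 = 11 → [7, 11, 2, 5, 8]
k=2: 2<11, vec[2] = 11+4 = 15 → [7, 11, 15, 5, 8]
k=3: 5<15, vec[3] = 15+4 = 19 → [7, 11, 15, 19, 8]
k=4: 8<19, vec[4] = 19+4 = 23 → [7, 11, 15, 19, 23]

[7, 11, 15, 19, 23]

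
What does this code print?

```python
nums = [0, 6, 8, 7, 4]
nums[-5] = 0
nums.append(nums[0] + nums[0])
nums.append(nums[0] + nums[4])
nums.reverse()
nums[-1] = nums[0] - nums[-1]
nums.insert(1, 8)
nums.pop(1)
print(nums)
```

nums[-5] = 0 → [0, 6, 8, 7, 4]
append nums[0]+nums[0] = 0+0 = 0 → [0, 6, 8, 7, 4, 0]
append nums[0]+nums[4] = 0+4 = 4 → [0, 6, 8, 7, 4, 0, 4]
reverse → [4, 0, 4, 7, 8, 6, 0]
nums[-1] = nums[0]-nums[-1] = 4-0 = 4 → [4, 0, 4, 7, 8, 6, 4]
insert 8 at 1 → [4, 8, 0, 4, 7, 8, 6, 4]
pop(1) removes 8 → [4, 0, 4, 7, 8, 6, 4]

[4, 0, 4, 7, 8, 6, 4]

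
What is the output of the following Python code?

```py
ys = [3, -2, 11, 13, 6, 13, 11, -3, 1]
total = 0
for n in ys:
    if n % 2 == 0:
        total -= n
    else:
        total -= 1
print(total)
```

n=3: not even, total = 0-1 = -1
n=-2: even, total = (-1)-(-2) = 1
n=11: not even, total = 1-1 = 0
n=13: not even, total = 0-1 = -1
n=6: even, total = (-1)-6 = -7
n=13: not even, total = (-7)-1 = -8
n=11: not even, total = (-8)-1 = -9
n=-3: not even, total = (-9)-1 = -10
n=1: not even, total = (-10)-1 = -11

-11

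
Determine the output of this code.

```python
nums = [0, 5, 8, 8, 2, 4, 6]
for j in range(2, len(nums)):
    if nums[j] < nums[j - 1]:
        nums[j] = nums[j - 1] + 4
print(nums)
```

[0, 5, 8, 8, 12, 16, 20]

j=2: 8>=5, unchanged → [0, 5, 8, 8, 2, 4, 6]
j=3: 8>=8, unchanged → [0, 5, 8, 8, 2, 4, 6]
j=4: 2<8, nums[4] = 8+4 = 12 → [0, 5, 8, 8, 12, 4, 6]
j=5: 4<12, nums[5] = 12+4 = 16 → [0, 5, 8, 8, 12, 16, 6]
j=6: 6<16, nums[6] = 16+4 = 20 → [0, 5, 8, 8, 12, 16, 20]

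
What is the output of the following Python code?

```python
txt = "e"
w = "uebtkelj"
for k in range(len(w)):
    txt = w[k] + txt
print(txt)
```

jlektbeue

k=0: prepend 'u' → 'ue'
k=1: prepend 'e' → 'eue'
k=2: prepend 'b' → 'beue'
k=3: prepend 't' → 'tbeue'
k=4: prepend 'k' → 'ktbeue'
k=5: prepend 'e' → 'ektbeue'
k=6: prepend 'l' → 'lektbeue'
k=7: prepend 'j' → 'jlektbeue'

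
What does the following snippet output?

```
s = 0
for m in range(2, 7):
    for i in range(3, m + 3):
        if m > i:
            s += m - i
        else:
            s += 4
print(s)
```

m=2,i=3: not 2>3, s = 0+4 = 4
m=2,i=4: not 2>4, s = 4+4 = 8
m=3,i=3: not 3>3, s = 8+4 = 12
m=3,i=4: not 3>4, s = 12+4 = 16
m=3,i=5: not 3>5, s = 16+4 = 20
m=4,i=3: 4>3, s = 20+1 = 21
m=4,i=4: not 4>4, s = 21+4 = 25
m=4,i=5: not 4>5, s = 25+4 = 29
m=4,i=6: not 4>6, s = 29+4 = 33
m=5,i=3: 5>3, s = 33+2 = 35
m=5,i=4: 5>4, s = 35+1 = 36
m=5,i=5: not 5>5, s = 36+4 = 40
m=5,i=6: not 5>6, s = 40+4 = 44
m=5,i=7: not 5>7, s = 44+4 = 48
m=6,i=3: 6>3, s = 48+3 = 51
m=6,i=4: 6>4, s = 51+2 = 53
m=6,i=5: 6>5, s = 53+1 = 54
m=6,i=6: not 6>6, s = 54+4 = 58
m=6,i=7: not 6>7, s = 58+4 = 62
m=6,i=8: not 6>8, s = 62+4 = 66

66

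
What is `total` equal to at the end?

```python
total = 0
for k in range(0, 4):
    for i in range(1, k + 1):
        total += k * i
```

k=1,i=1: total = 0+1 = 1
k=2,i=1: total = 1+2 = 3
k=2,i=2: total = 3+4 = 7
k=3,i=1: total = 7+3 = 10
k=3,i=2: total = 10+6 = 16
k=3,i=3: total = 16+9 = 25

25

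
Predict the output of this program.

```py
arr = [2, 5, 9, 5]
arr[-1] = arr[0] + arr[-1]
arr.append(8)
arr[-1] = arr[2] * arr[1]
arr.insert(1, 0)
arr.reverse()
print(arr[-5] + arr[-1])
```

9

arr[-1] = arr[0]+arr[-1] = 2+5 = 7 → [2, 5, 9, 7]
append 8 → [2, 5, 9, 7, 8]
arr[-1] = arr[2]*arr[1] = 9*5 = 45 → [2, 5, 9, 7, 45]
insert 0 at 1 → [2, 0, 5, 9, 7, 45]
reverse → [45, 7, 9, 5, 0, 2]
arr[-5]+arr[-1] = 7+2 = 9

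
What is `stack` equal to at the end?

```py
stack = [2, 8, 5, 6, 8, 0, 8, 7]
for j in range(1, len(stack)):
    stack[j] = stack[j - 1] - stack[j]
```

j=1: stack[1] = 2-8 = -6 → [2, -6, 5, 6, 8, 0, 8, 7]
j=2: stack[2] = (-6)-5 = -11 → [2, -6, -11, 6, 8, 0, 8, 7]
j=3: stack[3] = (-11)-6 = -17 → [2, -6, -11, -17, 8, 0, 8, 7]
j=4: stack[4] = (-17)-8 = -25 → [2, -6, -11, -17, -25, 0, 8, 7]
j=5: stack[5] = (-25)-0 = -25 → [2, -6, -11, -17, -25, -25, 8, 7]
j=6: stack[6] = (-25)-8 = -33 → [2, -6, -11, -17, -25, -25, -33, 7]
j=7: stack[7] = (-33)-7 = -40 → [2, -6, -11, -17, -25, -25, -33, -40]

[2, -6, -11, -17, -25, -25, -33, -40]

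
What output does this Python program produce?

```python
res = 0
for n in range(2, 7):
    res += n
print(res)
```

n=2: res = 0+2 = 2
n=3: res = 2+3 = 5
n=4: res = 5+4 = 9
n=5: res = 9+5 = 14
n=6: res = 14+6 = 20

20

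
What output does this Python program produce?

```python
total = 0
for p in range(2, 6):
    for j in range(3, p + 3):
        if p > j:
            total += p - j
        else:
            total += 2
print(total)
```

26

p=2,j=3: not 2>3, total = 0+2 = 2
p=2,j=4: not 2>4, total = 2+2 = 4
p=3,j=3: not 3>3, total = 4+2 = 6
p=3,j=4: not 3>4, total = 6+2 = 8
p=3,j=5: not 3>5, total = 8+2 = 10
p=4,j=3: 4>3, total = 10+1 = 11
p=4,j=4: not 4>4, total = 11+2 = 13
p=4,j=5: not 4>5, total = 13+2 = 15
p=4,j=6: not 4>6, total = 15+2 = 17
p=5,j=3: 5>3, total = 17+2 = 19
p=5,j=4: 5>4, total = 19+1 = 20
p=5,j=5: not 5>5, total = 20+2 = 22
p=5,j=6: not 5>6, total = 22+2 = 24
p=5,j=7: not 5>7, total = 24+2 = 26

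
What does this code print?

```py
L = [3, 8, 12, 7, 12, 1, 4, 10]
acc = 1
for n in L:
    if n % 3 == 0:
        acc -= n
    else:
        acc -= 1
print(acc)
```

-31

n=3: %3==0, acc = 1-3 = -2
n=8: not %3==0, acc = (-2)-1 = -3
n=12: %3==0, acc = (-3)-12 = -15
n=7: not %3==0, acc = (-15)-1 = -16
n=12: %3==0, acc = (-16)-12 = -28
n=1: not %3==0, acc = (-28)-1 = -29
n=4: not %3==0, acc = (-29)-1 = -30
n=10: not %3==0, acc = (-30)-1 = -31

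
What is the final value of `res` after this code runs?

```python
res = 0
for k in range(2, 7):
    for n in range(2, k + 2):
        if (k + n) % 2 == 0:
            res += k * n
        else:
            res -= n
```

k=2,n=2: even sum, res = 0+4 = 4
k=2,n=3: odd sum, res = 4-3 = 1
k=3,n=2: odd sum, res = 1-2 = -1
k=3,n=3: even sum, res = (-1)+9 = 8
k=3,n=4: odd sum, res = 8-4 = 4
k=4,n=2: even sum, res = 4+8 = 12
k=4,n=3: odd sum, res = 12-3 = 9
k=4,n=4: even sum, res = 9+16 = 25
k=4,n=5: odd sum, res = 25-5 = 20
k=5,n=2: odd sum, res = 20-2 = 18
k=5,n=3: even sum, res = 18+15 = 33
k=5,n=4: odd sum, res = 33-4 = 29
k=5,n=5: even sum, res = 29+25 = 54
k=5,n=6: odd sum, res = 54-6 = 48
k=6,n=2: even sum, res = 48+12 = 60
k=6,n=3: odd sum, res = 60-3 = 57
k=6,n=4: even sum, res = 57+24 = 81
k=6,n=5: odd sum, res = 81-5 = 76
k=6,n=6: even sum, res = 76+36 = 112
k=6,n=7: odd sum, res = 112-7 = 105

105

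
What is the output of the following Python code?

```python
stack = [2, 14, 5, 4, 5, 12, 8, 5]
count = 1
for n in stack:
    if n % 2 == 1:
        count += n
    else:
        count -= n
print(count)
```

-24

n=2: not odd, count = 1-2 = -1
n=14: not odd, count = (-1)-14 = -15
n=5: odd, count = (-15)+5 = -10
n=4: not odd, count = (-10)-4 = -14
n=5: odd, count = (-14)+5 = -9
n=12: not odd, count = (-9)-12 = -21
n=8: not odd, count = (-21)-8 = -29
n=5: odd, count = (-29)+5 = -24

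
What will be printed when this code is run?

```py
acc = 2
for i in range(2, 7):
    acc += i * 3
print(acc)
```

62

i=2: acc = 2+2*3 = 8
i=3: acc = 8+3*3 = 17
i=4: acc = 17+4*3 = 29
i=5: acc = 29+5*3 = 44
i=6: acc = 44+6*3 = 62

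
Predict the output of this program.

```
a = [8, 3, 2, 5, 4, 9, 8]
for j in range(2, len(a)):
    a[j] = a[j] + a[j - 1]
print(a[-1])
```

j=2: a[2] = 2+3 = 5 → [8, 3, 5, 5, 4, 9, 8]
j=3: a[3] = 5+5 = 10 → [8, 3, 5, 10, 4, 9, 8]
j=4: a[4] = 4+10 = 14 → [8, 3, 5, 10, 14, 9, 8]
j=5: a[5] = 9+14 = 23 → [8, 3, 5, 10, 14, 23, 8]
j=6: a[6] = 8+23 = 31 → [8, 3, 5, 10, 14, 23, 31]

31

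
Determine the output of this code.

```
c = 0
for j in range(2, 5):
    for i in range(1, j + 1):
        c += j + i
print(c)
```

48

j=2,i=1: c = 0+3 = 3
j=2,i=2: c = 3+4 = 7
j=3,i=1: c = 7+4 = 11
j=3,i=2: c = 11+5 = 16
j=3,i=3: c = 16+6 = 22
j=4,i=1: c = 22+5 = 27
j=4,i=2: c = 27+6 = 33
j=4,i=3: c = 33+7 = 40
j=4,i=4: c = 40+8 = 48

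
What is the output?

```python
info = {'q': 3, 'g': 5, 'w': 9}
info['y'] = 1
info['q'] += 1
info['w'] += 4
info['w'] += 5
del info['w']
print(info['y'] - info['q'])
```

-3

info['y'] = 1 → {'q': 3, 'g': 5, 'w': 9, 'y': 1}
info['q'] = 3+1 = 4 → {'q': 4, 'g': 5, 'w': 9, 'y': 1}
info['w'] = 9+4 = 13 → {'q': 4, 'g': 5, 'w': 13, 'y': 1}
info['w'] = 13+5 = 18 → {'q': 4, 'g': 5, 'w': 18, 'y': 1}
del 'w' → {'q': 4, 'g': 5, 'y': 1}
info['y']-info['q'] = 1-4 = -3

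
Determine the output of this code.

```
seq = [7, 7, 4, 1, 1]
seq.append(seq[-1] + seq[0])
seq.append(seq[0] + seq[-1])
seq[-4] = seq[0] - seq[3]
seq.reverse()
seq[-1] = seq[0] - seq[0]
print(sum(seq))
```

append seq[-1]+seq[0] = 1+7 = 8 → [7, 7, 4, 1, 1, 8]
append seq[0]+seq[-1] = 7+8 = 15 → [7, 7, 4, 1, 1, 8, 15]
seq[-4] = seq[0]-seq[3] = 7-1 = 6 → [7, 7, 4, 6, 1, 8, 15]
reverse → [15, 8, 1, 6, 4, 7, 7]
seq[-1] = seq[0]-seq[0] = 15-15 = 0 → [15, 8, 1, 6, 4, 7, 0]
sum = 41

41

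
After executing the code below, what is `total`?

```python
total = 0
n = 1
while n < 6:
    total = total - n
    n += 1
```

-15

n=1: total = 0-1 = -1
n=2: total = (-1)-2 = -3
n=3: total = (-3)-3 = -6
n=4: total = (-6)-4 = -10
n=5: total = (-10)-5 = -15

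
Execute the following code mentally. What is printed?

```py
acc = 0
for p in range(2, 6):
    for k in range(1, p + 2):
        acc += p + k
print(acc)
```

120

p=2,k=1: acc = 0+3 = 3
p=2,k=2: acc = 3+4 = 7
p=2,k=3: acc = 7+5 = 12
p=3,k=1: acc = 12+4 = 16
p=3,k=2: acc = 16+5 = 21
p=3,k=3: acc = 21+6 = 27
p=3,k=4: acc = 27+7 = 34
p=4,k=1: acc = 34+5 = 39
p=4,k=2: acc = 39+6 = 45
p=4,k=3: acc = 45+7 = 52
p=4,k=4: acc = 52+8 = 60
p=4,k=5: acc = 60+9 = 69
p=5,k=1: acc = 69+6 = 75
p=5,k=2: acc = 75+7 = 82
p=5,k=3: acc = 82+8 = 90
p=5,k=4: acc = 90+9 = 99
p=5,k=5: acc = 99+10 = 109
p=5,k=6: acc = 109+11 = 120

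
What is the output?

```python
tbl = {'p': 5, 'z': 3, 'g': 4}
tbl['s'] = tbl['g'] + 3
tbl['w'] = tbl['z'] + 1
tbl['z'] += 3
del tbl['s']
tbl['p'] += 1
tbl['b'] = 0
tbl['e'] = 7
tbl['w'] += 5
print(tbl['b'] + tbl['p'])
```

tbl['s'] = tbl['g']+3 = 7 → {'p': 5, 'z': 3, 'g': 4, 's': 7}
tbl['w'] = tbl['z']+1 = 4 → {'p': 5, 'z': 3, 'g': 4, 's': 7, 'w': 4}
tbl['z'] = 3+3 = 6 → {'p': 5, 'z': 6, 'g': 4, 's': 7, 'w': 4}
del 's' → {'p': 5, 'z': 6, 'g': 4, 'w': 4}
tbl['p'] = 5+1 = 6 → {'p': 6, 'z': 6, 'g': 4, 'w': 4}
tbl['b'] = 0 → {'p': 6, 'z': 6, 'g': 4, 'w': 4, 'b': 0}
tbl['e'] = 7 → {'p': 6, 'z': 6, 'g': 4, 'w': 4, 'b': 0, 'e': 7}
tbl['w'] = 4+5 = 9 → {'p': 6, 'z': 6, 'g': 4, 'w': 9, 'b': 0, 'e': 7}
tbl['b']+tbl['p'] = 0+6 = 6

6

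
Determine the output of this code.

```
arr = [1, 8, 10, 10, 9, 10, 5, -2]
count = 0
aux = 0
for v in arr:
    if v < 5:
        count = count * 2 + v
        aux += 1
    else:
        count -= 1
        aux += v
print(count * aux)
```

v=1: <5, count = 0*2+1 = 1; aux=1
v=8: not <5, count = 1-1 = 0; aux=9
v=10: not <5, count = 0-1 = -1; aux=19
v=10: not <5, count = (-1)-1 = -2; aux=29
v=9: not <5, count = (-2)-1 = -3; aux=38
v=10: not <5, count = (-3)-1 = -4; aux=48
v=5: not <5, count = (-4)-1 = -5; aux=53
v=-2: <5, count = (-5)*2+(-2) = -12; aux=54
count*aux = (-12)*54 = -648

-648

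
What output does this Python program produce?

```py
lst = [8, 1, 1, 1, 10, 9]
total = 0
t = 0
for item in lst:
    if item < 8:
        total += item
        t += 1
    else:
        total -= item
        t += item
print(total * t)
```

-720

item=8: not <8, total = 0-8 = -8; t=8
item=1: <8, total = (-8)+1 = -7; t=9
item=1: <8, total = (-7)+1 = -6; t=10
item=1: <8, total = (-6)+1 = -5; t=11
item=10: not <8, total = (-5)-10 = -15; t=21
item=9: not <8, total = (-15)-9 = -24; t=30
total*t = (-24)*30 = -720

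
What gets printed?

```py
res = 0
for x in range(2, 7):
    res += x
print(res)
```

x=2: res = 0+2 = 2
x=3: res = 2+3 = 5
x=4: res = 5+4 = 9
x=5: res = 9+5 = 14
x=6: res = 14+6 = 20

20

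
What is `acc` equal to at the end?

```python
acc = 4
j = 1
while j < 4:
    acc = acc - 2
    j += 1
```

-2

j=1: acc = 4-2 = 2
j=2: acc = 2-2 = 0
j=3: acc = 0-2 = -2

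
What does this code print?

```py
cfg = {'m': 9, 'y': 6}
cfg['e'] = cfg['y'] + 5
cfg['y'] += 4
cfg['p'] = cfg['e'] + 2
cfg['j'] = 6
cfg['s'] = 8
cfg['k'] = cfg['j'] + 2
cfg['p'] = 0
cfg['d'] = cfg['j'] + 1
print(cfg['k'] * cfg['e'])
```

cfg['e'] = cfg['y']+5 = 11 → {'m': 9, 'y': 6, 'e': 11}
cfg['y'] = 6+4 = 10 → {'m': 9, 'y': 10, 'e': 11}
cfg['p'] = cfg['e']+2 = 13 → {'m': 9, 'y': 10, 'e': 11, 'p': 13}
cfg['j'] = 6 → {'m': 9, 'y': 10, 'e': 11, 'p': 13, 'j': 6}
cfg['s'] = 8 → {'m': 9, 'y': 10, 'e': 11, 'p': 13, 'j': 6, 's': 8}
cfg['k'] = cfg['j']+2 = 8 → {'m': 9, 'y': 10, 'e': 11, 'p': 13, 'j': 6, 's': 8, 'k': 8}
cfg['p'] = 0 → {'m': 9, 'y': 10, 'e': 11, 'p': 0, 'j': 6, 's': 8, 'k': 8}
cfg['d'] = cfg['j']+1 = 7 → {'m': 9, 'y': 10, 'e': 11, 'p': 0, 'j': 6, 's': 8, 'k': 8, 'd': 7}
cfg['k']*cfg['e'] = 8*11 = 88

88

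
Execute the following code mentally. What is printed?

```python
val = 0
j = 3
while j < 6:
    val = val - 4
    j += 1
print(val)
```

j=3: val = 0-4 = -4
j=4: val = (-4)-4 = -8
j=5: val = (-8)-4 = -12

-12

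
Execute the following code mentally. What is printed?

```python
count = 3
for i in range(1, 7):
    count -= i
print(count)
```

i=1: count = 3-1 = 2
i=2: count = 2-2 = 0
i=3: count = 0-3 = -3
i=4: count = (-3)-4 = -7
i=5: count = (-7)-5 = -12
i=6: count = (-12)-6 = -18

-18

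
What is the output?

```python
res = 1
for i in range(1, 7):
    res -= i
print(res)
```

-20

i=1: res = 1-1 = 0
i=2: res = 0-2 = -2
i=3: res = (-2)-3 = -5
i=4: res = (-5)-4 = -9
i=5: res = (-9)-5 = -14
i=6: res = (-14)-6 = -20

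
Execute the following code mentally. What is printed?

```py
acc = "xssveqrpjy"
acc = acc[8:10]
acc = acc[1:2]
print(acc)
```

slice [8:10] → 'jy'
slice [1:2] → 'y'

y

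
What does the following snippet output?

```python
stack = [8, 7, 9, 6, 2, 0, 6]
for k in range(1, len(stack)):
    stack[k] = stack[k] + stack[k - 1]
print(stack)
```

k=1: stack[1] = 7+8 = 15 → [8, 15, 9, 6, 2, 0, 6]
k=2: stack[2] = 9+15 = 24 → [8, 15, 24, 6, 2, 0, 6]
k=3: stack[3] = 6+24 = 30 → [8, 15, 24, 30, 2, 0, 6]
k=4: stack[4] = 2+30 = 32 → [8, 15, 24, 30, 32, 0, 6]
k=5: stack[5] = 0+32 = 32 → [8, 15, 24, 30, 32, 32, 6]
k=6: stack[6] = 6+32 = 38 → [8, 15, 24, 30, 32, 32, 38]

[8, 15, 24, 30, 32, 32, 38]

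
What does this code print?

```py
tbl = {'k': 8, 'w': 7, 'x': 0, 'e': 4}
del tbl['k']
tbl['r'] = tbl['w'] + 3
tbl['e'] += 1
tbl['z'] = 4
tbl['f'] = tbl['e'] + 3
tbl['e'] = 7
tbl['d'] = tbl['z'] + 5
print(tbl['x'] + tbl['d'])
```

9

del 'k' → {'w': 7, 'x': 0, 'e': 4}
tbl['r'] = tbl['w']+3 = 10 → {'w': 7, 'x': 0, 'e': 4, 'r': 10}
tbl['e'] = 4+1 = 5 → {'w': 7, 'x': 0, 'e': 5, 'r': 10}
tbl['z'] = 4 → {'w': 7, 'x': 0, 'e': 5, 'r': 10, 'z': 4}
tbl['f'] = tbl['e']+3 = 8 → {'w': 7, 'x': 0, 'e': 5, 'r': 10, 'z': 4, 'f': 8}
tbl['e'] = 7 → {'w': 7, 'x': 0, 'e': 7, 'r': 10, 'z': 4, 'f': 8}
tbl['d'] = tbl['z']+5 = 9 → {'w': 7, 'x': 0, 'e': 7, 'r': 10, 'z': 4, 'f': 8, 'd': 9}
tbl['x']+tbl['d'] = 0+9 = 9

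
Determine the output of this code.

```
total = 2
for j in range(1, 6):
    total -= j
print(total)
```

-13

j=1: total = 2-1 = 1
j=2: total = 1-2 = -1
j=3: total = (-1)-3 = -4
j=4: total = (-4)-4 = -8
j=5: total = (-8)-5 = -13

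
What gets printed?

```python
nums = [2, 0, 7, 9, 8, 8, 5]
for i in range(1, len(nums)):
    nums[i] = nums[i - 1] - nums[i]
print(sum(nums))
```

-102

i=1: nums[1] = 2-0 = 2 → [2, 2, 7, 9, 8, 8, 5]
i=2: nums[2] = 2-7 = -5 → [2, 2, -5, 9, 8, 8, 5]
i=3: nums[3] = (-5)-9 = -14 → [2, 2, -5, -14, 8, 8, 5]
i=4: nums[4] = (-14)-8 = -22 → [2, 2, -5, -14, -22, 8, 5]
i=5: nums[5] = (-22)-8 = -30 → [2, 2, -5, -14, -22, -30, 5]
i=6: nums[6] = (-30)-5 = -35 → [2, 2, -5, -14, -22, -30, -35]
sum = -102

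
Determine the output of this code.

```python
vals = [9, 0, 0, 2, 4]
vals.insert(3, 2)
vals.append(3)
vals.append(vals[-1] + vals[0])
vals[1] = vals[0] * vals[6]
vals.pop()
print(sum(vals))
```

47

insert 2 at 3 → [9, 0, 0, 2, 2, 4]
append 3 → [9, 0, 0, 2, 2, 4, 3]
append vals[-1]+vals[0] = 3+9 = 12 → [9, 0, 0, 2, 2, 4, 3, 12]
vals[1] = vals[0]*vals[6] = 9*3 = 27 → [9, 27, 0, 2, 2, 4, 3, 12]
pop() removes 12 → [9, 27, 0, 2, 2, 4, 3]
sum = 47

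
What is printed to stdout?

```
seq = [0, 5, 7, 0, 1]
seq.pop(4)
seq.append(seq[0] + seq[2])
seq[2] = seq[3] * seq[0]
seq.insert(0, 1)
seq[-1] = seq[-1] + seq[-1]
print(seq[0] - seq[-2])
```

pop(4) removes 1 → [0, 5, 7, 0]
append seq[0]+seq[2] = 0+7 = 7 → [0, 5, 7, 0, 7]
seq[2] = seq[3]*seq[0] = 0*0 = 0 → [0, 5, 0, 0, 7]
insert 1 at 0 → [1, 0, 5, 0, 0, 7]
seq[-1] = seq[-1]+seq[-1] = 7+7 = 14 → [1, 0, 5, 0, 0, 14]
seq[0]-seq[-2] = 1-0 = 1

1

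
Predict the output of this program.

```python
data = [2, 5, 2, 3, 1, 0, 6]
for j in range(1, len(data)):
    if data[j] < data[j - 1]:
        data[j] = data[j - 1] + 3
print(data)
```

j=1: 5>=2, unchanged → [2, 5, 2, 3, 1, 0, 6]
j=2: 2<5, data[2] = 5+3 = 8 → [2, 5, 8, 3, 1, 0, 6]
j=3: 3<8, data[3] = 8+3 = 11 → [2, 5, 8, 11, 1, 0, 6]
j=4: 1<11, data[4] = 11+3 = 14 → [2, 5, 8, 11, 14, 0, 6]
j=5: 0<14, data[5] = 14+3 = 17 → [2, 5, 8, 11, 14, 17, 6]
j=6: 6<17, data[6] = 17+3 = 20 → [2, 5, 8, 11, 14, 17, 20]

[2, 5, 8, 11, 14, 17, 20]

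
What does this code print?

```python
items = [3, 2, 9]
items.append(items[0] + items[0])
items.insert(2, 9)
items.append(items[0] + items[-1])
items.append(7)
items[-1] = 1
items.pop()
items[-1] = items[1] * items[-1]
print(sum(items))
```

47

append items[0]+items[0] = 3+3 = 6 → [3, 2, 9, 6]
insert 9 at 2 → [3, 2, 9, 9, 6]
append items[0]+items[-1] = 3+6 = 9 → [3, 2, 9, 9, 6, 9]
append 7 → [3, 2, 9, 9, 6, 9, 7]
items[-1] = 1 → [3, 2, 9, 9, 6, 9, 1]
pop() removes 1 → [3, 2, 9, 9, 6, 9]
items[-1] = items[1]*items[-1] = 2*9 = 18 → [3, 2, 9, 9, 6, 18]
sum = 47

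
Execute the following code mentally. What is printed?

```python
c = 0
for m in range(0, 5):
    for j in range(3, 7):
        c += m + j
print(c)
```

130

m=0,j=3: c = 0+3 = 3
m=0,j=4: c = 3+4 = 7
m=0,j=5: c = 7+5 = 12
m=0,j=6: c = 12+6 = 18
m=1,j=3: c = 18+4 = 22
m=1,j=4: c = 22+5 = 27
m=1,j=5: c = 27+6 = 33
m=1,j=6: c = 33+7 = 40
m=2,j=3: c = 40+5 = 45
m=2,j=4: c = 45+6 = 51
m=2,j=5: c = 51+7 = 58
m=2,j=6: c = 58+8 = 66
m=3,j=3: c = 66+6 = 72
m=3,j=4: c = 72+7 = 79
m=3,j=5: c = 79+8 = 87
m=3,j=6: c = 87+9 = 96
m=4,j=3: c = 96+7 = 103
m=4,j=4: c = 103+8 = 111
m=4,j=5: c = 111+9 = 120
m=4,j=6: c = 120+10 = 130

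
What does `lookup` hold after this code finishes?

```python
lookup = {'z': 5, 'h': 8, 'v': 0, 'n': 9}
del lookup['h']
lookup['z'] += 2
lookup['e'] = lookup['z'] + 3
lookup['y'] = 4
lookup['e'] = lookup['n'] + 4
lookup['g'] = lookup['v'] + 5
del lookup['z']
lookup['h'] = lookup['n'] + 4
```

del 'h' → {'z': 5, 'v': 0, 'n': 9}
lookup['z'] = 5+2 = 7 → {'z': 7, 'v': 0, 'n': 9}
lookup['e'] = lookup['z']+3 = 10 → {'z': 7, 'v': 0, 'n': 9, 'e': 10}
lookup['y'] = 4 → {'z': 7, 'v': 0, 'n': 9, 'e': 10, 'y': 4}
lookup['e'] = lookup['n']+4 = 13 → {'z': 7, 'v': 0, 'n': 9, 'e': 13, 'y': 4}
lookup['g'] = lookup['v']+5 = 5 → {'z': 7, 'v': 0, 'n': 9, 'e': 13, 'y': 4, 'g': 5}
del 'z' → {'v': 0, 'n': 9, 'e': 13, 'y': 4, 'g': 5}
lookup['h'] = lookup['n']+4 = 13 → {'v': 0, 'n': 9, 'e': 13, 'y': 4, 'g': 5, 'h': 13}

{'v': 0, 'n': 9, 'e': 13, 'y': 4, 'g': 5, 'h': 13}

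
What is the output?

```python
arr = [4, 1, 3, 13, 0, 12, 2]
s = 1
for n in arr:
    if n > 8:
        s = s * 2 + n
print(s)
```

42

n=4: not >8
n=1: not >8
n=3: not >8
n=13: >8, s = 1*2+13 = 15
n=0: not >8
n=12: >8, s = 15*2+12 = 42
n=2: not >8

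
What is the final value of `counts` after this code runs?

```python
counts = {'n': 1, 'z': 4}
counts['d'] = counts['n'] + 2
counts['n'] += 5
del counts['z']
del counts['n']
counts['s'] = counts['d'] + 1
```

{'d': 3, 's': 4}

counts['d'] = counts['n']+2 = 3 → {'n': 1, 'z': 4, 'd': 3}
counts['n'] = 1+5 = 6 → {'n': 6, 'z': 4, 'd': 3}
del 'z' → {'n': 6, 'd': 3}
del 'n' → {'d': 3}
counts['s'] = counts['d']+1 = 4 → {'d': 3, 's': 4}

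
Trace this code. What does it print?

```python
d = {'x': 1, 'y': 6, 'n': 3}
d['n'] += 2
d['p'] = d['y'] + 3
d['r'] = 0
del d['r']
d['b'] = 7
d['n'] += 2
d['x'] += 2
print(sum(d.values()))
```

32

d['n'] = 3+2 = 5 → {'x': 1, 'y': 6, 'n': 5}
d['p'] = d['y']+3 = 9 → {'x': 1, 'y': 6, 'n': 5, 'p': 9}
d['r'] = 0 → {'x': 1, 'y': 6, 'n': 5, 'p': 9, 'r': 0}
del 'r' → {'x': 1, 'y': 6, 'n': 5, 'p': 9}
d['b'] = 7 → {'x': 1, 'y': 6, 'n': 5, 'p': 9, 'b': 7}
d['n'] = 5+2 = 7 → {'x': 1, 'y': 6, 'n': 7, 'p': 9, 'b': 7}
d['x'] = 1+2 = 3 → {'x': 3, 'y': 6, 'n': 7, 'p': 9, 'b': 7}
sum of values = 32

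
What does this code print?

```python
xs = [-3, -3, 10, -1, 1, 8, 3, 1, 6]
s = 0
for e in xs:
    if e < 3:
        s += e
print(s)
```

-5

e=-3: <3, s = 0+(-3) = -3
e=-3: <3, s = (-3)+(-3) = -6
e=10: not <3
e=-1: <3, s = (-6)+(-1) = -7
e=1: <3, s = (-7)+1 = -6
e=8: not <3
e=3: not <3
e=1: <3, s = (-6)+1 = -5
e=6: not <3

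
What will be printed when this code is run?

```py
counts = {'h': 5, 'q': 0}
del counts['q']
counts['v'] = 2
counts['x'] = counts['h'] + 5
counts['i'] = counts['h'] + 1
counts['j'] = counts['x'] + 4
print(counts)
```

del 'q' → {'h': 5}
counts['v'] = 2 → {'h': 5, 'v': 2}
counts['x'] = counts['h']+5 = 10 → {'h': 5, 'v': 2, 'x': 10}
counts['i'] = counts['h']+1 = 6 → {'h': 5, 'v': 2, 'x': 10, 'i': 6}
counts['j'] = counts['x']+4 = 14 → {'h': 5, 'v': 2, 'x': 10, 'i': 6, 'j': 14}

{'h': 5, 'v': 2, 'x': 10, 'i': 6, 'j': 14}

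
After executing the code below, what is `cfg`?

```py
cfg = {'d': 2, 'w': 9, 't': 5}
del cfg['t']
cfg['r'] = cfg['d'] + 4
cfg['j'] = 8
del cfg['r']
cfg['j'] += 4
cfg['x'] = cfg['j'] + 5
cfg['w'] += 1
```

{'d': 2, 'w': 10, 'j': 12, 'x': 17}

del 't' → {'d': 2, 'w': 9}
cfg['r'] = cfg['d']+4 = 6 → {'d': 2, 'w': 9, 'r': 6}
cfg['j'] = 8 → {'d': 2, 'w': 9, 'r': 6, 'j': 8}
del 'r' → {'d': 2, 'w': 9, 'j': 8}
cfg['j'] = 8+4 = 12 → {'d': 2, 'w': 9, 'j': 12}
cfg['x'] = cfg['j']+5 = 17 → {'d': 2, 'w': 9, 'j': 12, 'x': 17}
cfg['w'] = 9+1 = 10 → {'d': 2, 'w': 10, 'j': 12, 'x': 17}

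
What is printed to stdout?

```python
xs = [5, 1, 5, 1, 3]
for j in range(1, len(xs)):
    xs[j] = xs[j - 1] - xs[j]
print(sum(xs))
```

1

j=1: xs[1] = 5-1 = 4 → [5, 4, 5, 1, 3]
j=2: xs[2] = 4-5 = -1 → [5, 4, -1, 1, 3]
j=3: xs[3] = (-1)-1 = -2 → [5, 4, -1, -2, 3]
j=4: xs[4] = (-2)-3 = -5 → [5, 4, -1, -2, -5]
sum = 1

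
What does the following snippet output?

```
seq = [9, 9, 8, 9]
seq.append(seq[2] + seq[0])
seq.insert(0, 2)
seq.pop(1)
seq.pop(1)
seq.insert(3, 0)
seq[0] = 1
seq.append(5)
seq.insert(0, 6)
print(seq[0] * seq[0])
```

36

append seq[2]+seq[0] = 8+9 = 17 → [9, 9, 8, 9, 17]
insert 2 at 0 → [2, 9, 9, 8, 9, 17]
pop(1) removes 9 → [2, 9, 8, 9, 17]
pop(1) removes 9 → [2, 8, 9, 17]
insert 0 at 3 → [2, 8, 9, 0, 17]
seq[0] = 1 → [1, 8, 9, 0, 17]
append 5 → [1, 8, 9, 0, 17, 5]
insert 6 at 0 → [6, 1, 8, 9, 0, 17, 5]
seq[0]*seq[0] = 6*6 = 36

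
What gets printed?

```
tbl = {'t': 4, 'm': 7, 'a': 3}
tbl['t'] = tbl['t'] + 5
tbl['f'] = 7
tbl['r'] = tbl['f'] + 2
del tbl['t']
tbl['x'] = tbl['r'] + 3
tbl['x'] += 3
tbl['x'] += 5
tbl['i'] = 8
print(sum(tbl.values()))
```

tbl['t'] = tbl['t']+5 = 9 → {'t': 9, 'm': 7, 'a': 3}
tbl['f'] = 7 → {'t': 9, 'm': 7, 'a': 3, 'f': 7}
tbl['r'] = tbl['f']+2 = 9 → {'t': 9, 'm': 7, 'a': 3, 'f': 7, 'r': 9}
del 't' → {'m': 7, 'a': 3, 'f': 7, 'r': 9}
tbl['x'] = tbl['r']+3 = 12 → {'m': 7, 'a': 3, 'f': 7, 'r': 9, 'x': 12}
tbl['x'] = 12+3 = 15 → {'m': 7, 'a': 3, 'f': 7, 'r': 9, 'x': 15}
tbl['x'] = 15+5 = 20 → {'m': 7, 'a': 3, 'f': 7, 'r': 9, 'x': 20}
tbl['i'] = 8 → {'m': 7, 'a': 3, 'f': 7, 'r': 9, 'x': 20, 'i': 8}
sum of values = 54

54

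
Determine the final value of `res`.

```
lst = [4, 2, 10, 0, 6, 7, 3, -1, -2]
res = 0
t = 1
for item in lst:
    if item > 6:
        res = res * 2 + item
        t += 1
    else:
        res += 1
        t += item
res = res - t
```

item=4: not >6, res = 0+1 = 1; t=5
item=2: not >6, res = 1+1 = 2; t=7
item=10: >6, res = 2*2+10 = 14; t=8
item=0: not >6, res = 14+1 = 15; t=8
item=6: not >6, res = 15+1 = 16; t=14
item=7: >6, res = 16*2+7 = 39; t=15
item=3: not >6, res = 39+1 = 40; t=18
item=-1: not >6, res = 40+1 = 41; t=17
item=-2: not >6, res = 41+1 = 42; t=15
res-t = 42-15 = 27

27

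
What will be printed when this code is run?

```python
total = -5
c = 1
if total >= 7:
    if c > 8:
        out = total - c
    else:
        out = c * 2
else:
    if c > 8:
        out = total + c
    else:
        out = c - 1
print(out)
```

total=-5, c=1
total >= 7 is False; c > 8 is False
→ out = c - 1 = 0

0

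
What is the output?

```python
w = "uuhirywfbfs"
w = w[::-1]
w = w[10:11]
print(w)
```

reverse → 'sfbfwyrihuu'
slice [10:11] → 'u'

u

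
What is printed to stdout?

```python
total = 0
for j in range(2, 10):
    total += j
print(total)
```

44

j=2: total = 0+2 = 2
j=3: total = 2+3 = 5
j=4: total = 5+4 = 9
j=5: total = 9+5 = 14
j=6: total = 14+6 = 20
j=7: total = 20+7 = 27
j=8: total = 27+8 = 35
j=9: total = 35+9 = 44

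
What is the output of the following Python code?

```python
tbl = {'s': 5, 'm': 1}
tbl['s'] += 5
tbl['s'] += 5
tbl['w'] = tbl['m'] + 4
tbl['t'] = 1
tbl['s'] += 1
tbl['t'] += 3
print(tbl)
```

tbl['s'] = 5+5 = 10 → {'s': 10, 'm': 1}
tbl['s'] = 10+5 = 15 → {'s': 15, 'm': 1}
tbl['w'] = tbl['m']+4 = 5 → {'s': 15, 'm': 1, 'w': 5}
tbl['t'] = 1 → {'s': 15, 'm': 1, 'w': 5, 't': 1}
tbl['s'] = 15+1 = 16 → {'s': 16, 'm': 1, 'w': 5, 't': 1}
tbl['t'] = 1+3 = 4 → {'s': 16, 'm': 1, 'w': 5, 't': 4}

{'s': 16, 'm': 1, 'w': 5, 't': 4}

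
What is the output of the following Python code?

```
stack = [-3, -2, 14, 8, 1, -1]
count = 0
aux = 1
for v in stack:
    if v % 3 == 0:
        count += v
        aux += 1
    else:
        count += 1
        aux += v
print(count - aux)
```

v=-3: %3==0, count = 0+(-3) = -3; aux=2
v=-2: not %3==0, count = (-3)+1 = -2; aux=0
v=14: not %3==0, count = (-2)+1 = -1; aux=14
v=8: not %3==0, count = (-1)+1 = 0; aux=22
v=1: not %3==0, count = 0+1 = 1; aux=23
v=-1: not %3==0, count = 1+1 = 2; aux=22
count-aux = 2-22 = -20

-20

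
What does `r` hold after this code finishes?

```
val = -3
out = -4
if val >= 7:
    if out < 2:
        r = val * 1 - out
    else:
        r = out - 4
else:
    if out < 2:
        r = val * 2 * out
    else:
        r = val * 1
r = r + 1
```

val=-3, out=-4
val >= 7 is False; out < 2 is True
→ r = val * 2 * out = 24
r = 24+1 = 25

25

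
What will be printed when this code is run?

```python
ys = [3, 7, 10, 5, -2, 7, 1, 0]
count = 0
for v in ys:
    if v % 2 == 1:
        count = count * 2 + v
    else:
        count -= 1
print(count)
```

126

v=3: odd, count = 0*2+3 = 3
v=7: odd, count = 3*2+7 = 13
v=10: not odd, count = 13-1 = 12
v=5: odd, count = 12*2+5 = 29
v=-2: not odd, count = 29-1 = 28
v=7: odd, count = 28*2+7 = 63
v=1: odd, count = 63*2+1 = 127
v=0: not odd, count = 127-1 = 126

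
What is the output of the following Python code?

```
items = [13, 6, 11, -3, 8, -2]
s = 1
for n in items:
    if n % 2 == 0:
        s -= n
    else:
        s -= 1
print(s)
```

-14

n=13: not even, s = 1-1 = 0
n=6: even, s = 0-6 = -6
n=11: not even, s = (-6)-1 = -7
n=-3: not even, s = (-7)-1 = -8
n=8: even, s = (-8)-8 = -16
n=-2: even, s = (-16)-(-2) = -14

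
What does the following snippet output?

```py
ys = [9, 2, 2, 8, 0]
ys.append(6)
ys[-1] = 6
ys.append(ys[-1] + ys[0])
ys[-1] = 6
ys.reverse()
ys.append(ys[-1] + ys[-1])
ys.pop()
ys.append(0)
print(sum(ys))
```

append 6 → [9, 2, 2, 8, 0, 6]
ys[-1] = 6 → [9, 2, 2, 8, 0, 6]
append ys[-1]+ys[0] = 6+9 = 15 → [9, 2, 2, 8, 0, 6, 15]
ys[-1] = 6 → [9, 2, 2, 8, 0, 6, 6]
reverse → [6, 6, 0, 8, 2, 2, 9]
append ys[-1]+ys[-1] = 9+9 = 18 → [6, 6, 0, 8, 2, 2, 9, 18]
pop() removes 18 → [6, 6, 0, 8, 2, 2, 9]
append 0 → [6, 6, 0, 8, 2, 2, 9, 0]
sum = 33

33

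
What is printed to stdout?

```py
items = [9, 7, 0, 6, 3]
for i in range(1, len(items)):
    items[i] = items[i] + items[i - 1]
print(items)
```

[9, 16, 16, 22, 25]

i=1: items[1] = 7+9 = 16 → [9, 16, 0, 6, 3]
i=2: items[2] = 0+16 = 16 → [9, 16, 16, 6, 3]
i=3: items[3] = 6+16 = 22 → [9, 16, 16, 22, 3]
i=4: items[4] = 3+22 = 25 → [9, 16, 16, 22, 25]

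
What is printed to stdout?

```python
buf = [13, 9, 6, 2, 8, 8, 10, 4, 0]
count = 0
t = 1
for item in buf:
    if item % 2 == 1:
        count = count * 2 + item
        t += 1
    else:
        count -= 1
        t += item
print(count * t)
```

item=13: odd, count = 0*2+13 = 13; t=2
item=9: odd, count = 13*2+9 = 35; t=3
item=6: not odd, count = 35-1 = 34; t=9
item=2: not odd, count = 34-1 = 33; t=11
item=8: not odd, count = 33-1 = 32; t=19
item=8: not odd, count = 32-1 = 31; t=27
item=10: not odd, count = 31-1 = 30; t=37
item=4: not odd, count = 30-1 = 29; t=41
item=0: not odd, count = 29-1 = 28; t=41
count*t = 28*41 = 1148

1148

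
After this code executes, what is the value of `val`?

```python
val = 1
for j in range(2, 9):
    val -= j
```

j=2: val = 1-2 = -1
j=3: val = (-1)-3 = -4
j=4: val = (-4)-4 = -8
j=5: val = (-8)-5 = -13
j=6: val = (-13)-6 = -19
j=7: val = (-19)-7 = -26
j=8: val = (-26)-8 = -34

-34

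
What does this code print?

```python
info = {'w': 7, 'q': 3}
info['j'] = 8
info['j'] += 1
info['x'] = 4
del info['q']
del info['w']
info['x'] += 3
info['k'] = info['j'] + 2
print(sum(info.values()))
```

27

info['j'] = 8 → {'w': 7, 'q': 3, 'j': 8}
info['j'] = 8+1 = 9 → {'w': 7, 'q': 3, 'j': 9}
info['x'] = 4 → {'w': 7, 'q': 3, 'j': 9, 'x': 4}
del 'q' → {'w': 7, 'j': 9, 'x': 4}
del 'w' → {'j': 9, 'x': 4}
info['x'] = 4+3 = 7 → {'j': 9, 'x': 7}
info['k'] = info['j']+2 = 11 → {'j': 9, 'x': 7, 'k': 11}
sum of values = 27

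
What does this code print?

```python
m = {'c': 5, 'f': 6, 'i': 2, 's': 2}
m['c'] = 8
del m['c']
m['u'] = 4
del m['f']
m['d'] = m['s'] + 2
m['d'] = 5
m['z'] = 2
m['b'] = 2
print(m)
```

m['c'] = 8 → {'c': 8, 'f': 6, 'i': 2, 's': 2}
del 'c' → {'f': 6, 'i': 2, 's': 2}
m['u'] = 4 → {'f': 6, 'i': 2, 's': 2, 'u': 4}
del 'f' → {'i': 2, 's': 2, 'u': 4}
m['d'] = m['s']+2 = 4 → {'i': 2, 's': 2, 'u': 4, 'd': 4}
m['d'] = 5 → {'i': 2, 's': 2, 'u': 4, 'd': 5}
m['z'] = 2 → {'i': 2, 's': 2, 'u': 4, 'd': 5, 'z': 2}
m['b'] = 2 → {'i': 2, 's': 2, 'u': 4, 'd': 5, 'z': 2, 'b': 2}

{'i': 2, 's': 2, 'u': 4, 'd': 5, 'z': 2, 'b': 2}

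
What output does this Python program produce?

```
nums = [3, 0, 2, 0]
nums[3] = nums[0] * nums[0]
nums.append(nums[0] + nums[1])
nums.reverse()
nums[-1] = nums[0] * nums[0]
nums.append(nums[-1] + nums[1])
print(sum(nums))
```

41

nums[3] = nums[0]*nums[0] = 3*3 = 9 → [3, 0, 2, 9]
append nums[0]+nums[1] = 3+0 = 3 → [3, 0, 2, 9, 3]
reverse → [3, 9, 2, 0, 3]
nums[-1] = nums[0]*nums[0] = 3*3 = 9 → [3, 9, 2, 0, 9]
append nums[-1]+nums[1] = 9+9 = 18 → [3, 9, 2, 0, 9, 18]
sum = 41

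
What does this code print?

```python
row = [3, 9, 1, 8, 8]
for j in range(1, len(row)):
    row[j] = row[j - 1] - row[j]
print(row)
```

j=1: row[1] = 3-9 = -6 → [3, -6, 1, 8, 8]
j=2: row[2] = (-6)-1 = -7 → [3, -6, -7, 8, 8]
j=3: row[3] = (-7)-8 = -15 → [3, -6, -7, -15, 8]
j=4: row[4] = (-15)-8 = -23 → [3, -6, -7, -15, -23]

[3, -6, -7, -15, -23]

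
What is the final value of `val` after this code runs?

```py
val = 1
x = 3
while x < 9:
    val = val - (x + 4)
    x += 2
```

x=3: val = 1-7 = -6
x=5: val = (-6)-9 = -15
x=7: val = (-15)-11 = -26

-26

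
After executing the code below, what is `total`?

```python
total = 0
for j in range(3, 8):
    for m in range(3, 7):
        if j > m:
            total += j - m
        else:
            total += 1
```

30

j=3,m=3: not 3>3, total = 0+1 = 1
j=3,m=4: not 3>4, total = 1+1 = 2
j=3,m=5: not 3>5, total = 2+1 = 3
j=3,m=6: not 3>6, total = 3+1 = 4
j=4,m=3: 4>3, total = 4+1 = 5
j=4,m=4: not 4>4, total = 5+1 = 6
j=4,m=5: not 4>5, total = 6+1 = 7
j=4,m=6: not 4>6, total = 7+1 = 8
j=5,m=3: 5>3, total = 8+2 = 10
j=5,m=4: 5>4, total = 10+1 = 11
j=5,m=5: not 5>5, total = 11+1 = 12
j=5,m=6: not 5>6, total = 12+1 = 13
j=6,m=3: 6>3, total = 13+3 = 16
j=6,m=4: 6>4, total = 16+2 = 18
j=6,m=5: 6>5, total = 18+1 = 19
j=6,m=6: not 6>6, total = 19+1 = 20
j=7,m=3: 7>3, total = 20+4 = 24
j=7,m=4: 7>4, total = 24+3 = 27
j=7,m=5: 7>5, total = 27+2 = 29
j=7,m=6: 7>6, total = 29+1 = 30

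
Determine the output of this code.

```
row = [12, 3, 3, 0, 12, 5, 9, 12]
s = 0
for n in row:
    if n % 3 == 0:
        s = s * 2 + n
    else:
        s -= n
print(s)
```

n=12: %3==0, s = 0*2+12 = 12
n=3: %3==0, s = 12*2+3 = 27
n=3: %3==0, s = 27*2+3 = 57
n=0: %3==0, s = 57*2+0 = 114
n=12: %3==0, s = 114*2+12 = 240
n=5: not %3==0, s = 240-5 = 235
n=9: %3==0, s = 235*2+9 = 479
n=12: %3==0, s = 479*2+12 = 970

970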